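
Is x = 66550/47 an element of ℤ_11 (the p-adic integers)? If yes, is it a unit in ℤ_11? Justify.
x ∈ ℤ_11 but not a unit; v_11(x) = 3 > 0

ℤ_11 = {x ∈ ℚ_11 : v_11(x) ≥ 0} and ℤ_11^× = {x ∈ ℤ_11 : v_11(x) = 0}. Here v_11(66550/47) = v_11(num) − v_11(den) = 3; compare against these criteria.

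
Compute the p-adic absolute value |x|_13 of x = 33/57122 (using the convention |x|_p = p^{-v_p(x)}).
|33/57122|_13 = 28561

Step 1 — compute v_13(x) by factoring powers of 13 out of the numerator and denominator: v_13(33/57122) = -4. Step 2 — apply |x|_p = p^{-v_p(x)} = 13^{4} = 28561.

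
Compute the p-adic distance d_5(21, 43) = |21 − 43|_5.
d_5(21, 43) = 1

Step 1 — x − y = 21 − 43 = -22. Step 2 — v_5(-22) = 0 (factor: -22 = −(5^0 · 22); the sign does not affect v_p). Step 3 — |x − y|_5 = 5^{0} = 1.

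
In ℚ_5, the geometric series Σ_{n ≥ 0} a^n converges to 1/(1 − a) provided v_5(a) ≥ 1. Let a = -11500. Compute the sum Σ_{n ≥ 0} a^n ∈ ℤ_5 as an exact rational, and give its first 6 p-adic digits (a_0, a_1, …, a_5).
Σ a^n = 1/(1 − a) = 1/11501;  first 6 digits = (1, 0, 0, 3, 1, 1)

v_5(a) = 3 ≥ 1, so the series converges in ℤ_5 to 1/(1 − a) = 1/(1 − (-11500)) = 1/11501. Expand this rational in ℤ_5: compute digits iteratively via d_i = x_i mod 5, x_{i+1} = (x_i − d_i)/5. The first 6 digits are (1, 0, 0, 3, 1, 1).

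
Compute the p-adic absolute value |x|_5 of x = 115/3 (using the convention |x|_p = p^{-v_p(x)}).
|115/3|_5 = 1/5

Step 1 — compute v_5(x) by factoring powers of 5 out of the numerator and denominator: v_5(115/3) = 1. Step 2 — apply |x|_p = p^{-v_p(x)} = 5^{-1} = 1/5.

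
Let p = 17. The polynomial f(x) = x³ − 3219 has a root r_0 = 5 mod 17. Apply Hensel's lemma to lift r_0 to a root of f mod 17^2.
r_1 = 158 (mod 289)

Hensel: r_{i+1} = r_i − f(r_i)/f′(r_i) mod 17^{i+2}, where f′(x) = 3x². Iterate:
  r_0 = 5 (mod 17)
  r_1 = 158 (mod 289)
Final: r = 158 with f(r) ≡ 0 mod 17^2.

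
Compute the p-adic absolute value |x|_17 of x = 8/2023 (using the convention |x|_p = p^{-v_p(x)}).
|8/2023|_17 = 289

Step 1 — compute v_17(x) by factoring powers of 17 out of the numerator and denominator: v_17(8/2023) = -2. Step 2 — apply |x|_p = p^{-v_p(x)} = 17^{2} = 289.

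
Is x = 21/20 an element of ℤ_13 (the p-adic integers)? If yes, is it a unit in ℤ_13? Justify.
x ∈ ℤ_13^× (unit); v_13(x) = 0

ℤ_13 = {x ∈ ℚ_13 : v_13(x) ≥ 0} and ℤ_13^× = {x ∈ ℤ_13 : v_13(x) = 0}. Here v_13(21/20) = v_13(num) − v_13(den) = 0; compare against these criteria.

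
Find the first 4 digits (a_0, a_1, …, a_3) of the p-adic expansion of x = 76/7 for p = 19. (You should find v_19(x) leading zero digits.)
(a_0, …, a_3) = (0, 6, 16, 10)

v_19(76/7) = 1, so a_0 = ... = a_0 = 0. Factor out: x = 19^1 · u with u = 4/7 a unit in ℤ_19. Expand u iteratively via a_{v+i} = u_i mod 19, u_{i+1} = (u_i − a_{v+i})/19:
  u_0 = 4/7;  a_1 = 6;  u_1 = (u_0 − 6)/19 = -2/7
  u_1 = -2/7;  a_2 = 16;  u_2 = (u_1 − 16)/19 = -6/7
  u_2 = -6/7;  a_3 = 10;  u_3 = (u_2 − 10)/19 = -4/7
Digits: (0, 6, 16, 10).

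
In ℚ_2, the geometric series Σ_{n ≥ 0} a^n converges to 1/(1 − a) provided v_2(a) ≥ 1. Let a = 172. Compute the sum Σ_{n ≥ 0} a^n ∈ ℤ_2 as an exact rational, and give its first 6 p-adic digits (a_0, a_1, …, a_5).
Σ a^n = 1/(1 − a) = -1/171;  first 6 digits = (1, 0, 1, 1, 1, 1)

v_2(a) = 2 ≥ 1, so the series converges in ℤ_2 to 1/(1 − a) = 1/(1 − 172) = -1/171. Expand this rational in ℤ_2: compute digits iteratively via d_i = x_i mod 2, x_{i+1} = (x_i − d_i)/2. The first 6 digits are (1, 0, 1, 1, 1, 1).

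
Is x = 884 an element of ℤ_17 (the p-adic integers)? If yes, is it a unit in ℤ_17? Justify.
x ∈ ℤ_17 but not a unit; v_17(x) = 1 > 0

ℤ_17 = {x ∈ ℚ_17 : v_17(x) ≥ 0} and ℤ_17^× = {x ∈ ℤ_17 : v_17(x) = 0}. Here v_17(884) = v_17(num) − v_17(den) = 1; compare against these criteria.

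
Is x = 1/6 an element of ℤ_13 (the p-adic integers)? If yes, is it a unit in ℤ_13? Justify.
x ∈ ℤ_13^× (unit); v_13(x) = 0

ℤ_13 = {x ∈ ℚ_13 : v_13(x) ≥ 0} and ℤ_13^× = {x ∈ ℤ_13 : v_13(x) = 0}. Here v_13(1/6) = v_13(num) − v_13(den) = 0; compare against these criteria.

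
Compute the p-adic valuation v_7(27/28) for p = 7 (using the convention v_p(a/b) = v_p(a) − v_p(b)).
v_7(27/28) = -1

Factor powers of 7 from the numerator and denominator of the reduced fraction: 27 = 7^0 · 27 and 28 = 7^1 · 4. Apply v_p(a/b) = v_p(a) − v_p(b): v_7(27/28) = 0 − 1 = -1.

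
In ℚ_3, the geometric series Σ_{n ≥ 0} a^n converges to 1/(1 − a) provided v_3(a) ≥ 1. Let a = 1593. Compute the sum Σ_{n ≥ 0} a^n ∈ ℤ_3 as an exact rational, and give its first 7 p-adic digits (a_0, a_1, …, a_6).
Σ a^n = 1/(1 − a) = -1/1592;  first 7 digits = (1, 0, 0, 2, 1, 0, 0)

v_3(a) = 3 ≥ 1, so the series converges in ℤ_3 to 1/(1 − a) = 1/(1 − 1593) = -1/1592. Expand this rational in ℤ_3: compute digits iteratively via d_i = x_i mod 3, x_{i+1} = (x_i − d_i)/3. The first 7 digits are (1, 0, 0, 2, 1, 0, 0).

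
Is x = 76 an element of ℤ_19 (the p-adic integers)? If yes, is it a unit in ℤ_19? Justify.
x ∈ ℤ_19 but not a unit; v_19(x) = 1 > 0

ℤ_19 = {x ∈ ℚ_19 : v_19(x) ≥ 0} and ℤ_19^× = {x ∈ ℤ_19 : v_19(x) = 0}. Here v_19(76) = v_19(num) − v_19(den) = 1; compare against these criteria.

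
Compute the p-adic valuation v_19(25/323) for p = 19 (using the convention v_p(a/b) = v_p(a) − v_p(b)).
v_19(25/323) = -1

Factor powers of 19 from the numerator and denominator of the reduced fraction: 25 = 19^0 · 25 and 323 = 19^1 · 17. Apply v_p(a/b) = v_p(a) − v_p(b): v_19(25/323) = 0 − 1 = -1.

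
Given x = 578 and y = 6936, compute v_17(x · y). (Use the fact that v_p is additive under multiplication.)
v_17(4009008) = 4

v_p(x) = 2 (factor: 578 = 17^2 · 2); v_p(y) = 2 (factor: 6936 = 17^2 · 24). Additivity: v_p(xy) = v_p(x) + v_p(y) = 2 + 2 = 4. (Direct check: xy = 4009008 = 17^4 · (48).)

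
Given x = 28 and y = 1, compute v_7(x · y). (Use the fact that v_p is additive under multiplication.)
v_7(28) = 1

v_p(x) = 1 (factor: 28 = 7^1 · 4); v_p(y) = 0 (factor: 1 = 7^0 · 1). Additivity: v_p(xy) = v_p(x) + v_p(y) = 1 + 0 = 1. (Direct check: xy = 28 = 7^1 · (4).)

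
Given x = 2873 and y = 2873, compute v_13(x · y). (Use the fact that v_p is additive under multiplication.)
v_13(8254129) = 4

v_p(x) = 2 (factor: 2873 = 13^2 · 17); v_p(y) = 2 (factor: 2873 = 13^2 · 17). Additivity: v_p(xy) = v_p(x) + v_p(y) = 2 + 2 = 4. (Direct check: xy = 8254129 = 13^4 · (289).)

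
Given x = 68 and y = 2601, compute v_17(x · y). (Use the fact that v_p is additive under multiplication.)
v_17(176868) = 3

v_p(x) = 1 (factor: 68 = 17^1 · 4); v_p(y) = 2 (factor: 2601 = 17^2 · 9). Additivity: v_p(xy) = v_p(x) + v_p(y) = 1 + 2 = 3. (Direct check: xy = 176868 = 17^3 · (36).)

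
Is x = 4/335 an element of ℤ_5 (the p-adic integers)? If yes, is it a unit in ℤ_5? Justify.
x ∉ ℤ_5 (v_5(x) = -1 < 0)

ℤ_5 = {x ∈ ℚ_5 : v_5(x) ≥ 0} and ℤ_5^× = {x ∈ ℤ_5 : v_5(x) = 0}. Here v_5(4/335) = v_5(num) − v_5(den) = -1; compare against these criteria.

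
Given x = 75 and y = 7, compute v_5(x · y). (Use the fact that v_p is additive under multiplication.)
v_5(525) = 2

v_p(x) = 2 (factor: 75 = 5^2 · 3); v_p(y) = 0 (factor: 7 = 5^0 · 7). Additivity: v_p(xy) = v_p(x) + v_p(y) = 2 + 0 = 2. (Direct check: xy = 525 = 5^2 · (21).)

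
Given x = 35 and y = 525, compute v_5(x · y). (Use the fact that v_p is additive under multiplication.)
v_5(18375) = 3

v_p(x) = 1 (factor: 35 = 5^1 · 7); v_p(y) = 2 (factor: 525 = 5^2 · 21). Additivity: v_p(xy) = v_p(x) + v_p(y) = 1 + 2 = 3. (Direct check: xy = 18375 = 5^3 · (147).)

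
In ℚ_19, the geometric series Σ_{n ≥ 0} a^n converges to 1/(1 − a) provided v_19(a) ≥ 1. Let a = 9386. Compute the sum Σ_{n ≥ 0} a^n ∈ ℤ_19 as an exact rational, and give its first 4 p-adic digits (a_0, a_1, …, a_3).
Σ a^n = 1/(1 − a) = -1/9385;  first 4 digits = (1, 0, 7, 1)

v_19(a) = 2 ≥ 1, so the series converges in ℤ_19 to 1/(1 − a) = 1/(1 − 9386) = -1/9385. Expand this rational in ℤ_19: compute digits iteratively via d_i = x_i mod 19, x_{i+1} = (x_i − d_i)/19. The first 4 digits are (1, 0, 7, 1).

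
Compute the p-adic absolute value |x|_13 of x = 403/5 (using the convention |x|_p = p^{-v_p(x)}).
|403/5|_13 = 1/13

Step 1 — compute v_13(x) by factoring powers of 13 out of the numerator and denominator: v_13(403/5) = 1. Step 2 — apply |x|_p = p^{-v_p(x)} = 13^{-1} = 1/13.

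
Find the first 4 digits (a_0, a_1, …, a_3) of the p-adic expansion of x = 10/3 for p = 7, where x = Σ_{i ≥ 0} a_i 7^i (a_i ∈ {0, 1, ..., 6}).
(a_0, …, a_3) = (1, 5, 4, 4)

v_7(10/3) = 0 (numerator and denominator both coprime to 7), so x ∈ ℤ_7^×. Compute digits iteratively via a_i = x_i mod 7, x_{i+1} = (x_i − a_i)/7, with x_0 = x:
  x_0 = 10/3;  a_0 = 1;  x_1 = (x_0 − 1)/7 = 1/3
  x_1 = 1/3;  a_1 = 5;  x_2 = (x_1 − 5)/7 = -2/3
  x_2 = -2/3;  a_2 = 4;  x_3 = (x_2 − 4)/7 = -2/3
  x_3 = -2/3;  a_3 = 4;  x_4 = (x_3 − 4)/7 = -2/3
Digits: (1, 5, 4, 4).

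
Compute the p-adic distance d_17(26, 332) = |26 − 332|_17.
d_17(26, 332) = 1/17

Step 1 — x − y = 26 − 332 = -306. Step 2 — v_17(-306) = 1 (factor: -306 = −(17^1 · 18); the sign does not affect v_p). Step 3 — |x − y|_17 = 17^{-1} = 1/17.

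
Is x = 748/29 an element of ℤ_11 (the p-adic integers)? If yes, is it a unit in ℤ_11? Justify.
x ∈ ℤ_11 but not a unit; v_11(x) = 1 > 0

ℤ_11 = {x ∈ ℚ_11 : v_11(x) ≥ 0} and ℤ_11^× = {x ∈ ℤ_11 : v_11(x) = 0}. Here v_11(748/29) = v_11(num) − v_11(den) = 1; compare against these criteria.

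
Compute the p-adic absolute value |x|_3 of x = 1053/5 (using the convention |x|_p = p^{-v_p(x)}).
|1053/5|_3 = 1/81

Step 1 — compute v_3(x) by factoring powers of 3 out of the numerator and denominator: v_3(1053/5) = 4. Step 2 — apply |x|_p = p^{-v_p(x)} = 3^{-4} = 1/81.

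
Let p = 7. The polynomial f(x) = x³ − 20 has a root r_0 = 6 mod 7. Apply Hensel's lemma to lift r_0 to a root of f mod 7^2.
r_1 = 6 (mod 49)

Hensel: r_{i+1} = r_i − f(r_i)/f′(r_i) mod 7^{i+2}, where f′(x) = 3x². Iterate:
  r_0 = 6 (mod 7)
  r_1 = 6 (mod 49)
Final: r = 6 with f(r) ≡ 0 mod 7^2.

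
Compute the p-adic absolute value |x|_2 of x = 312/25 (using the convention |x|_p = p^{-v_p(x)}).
|312/25|_2 = 1/8

Step 1 — compute v_2(x) by factoring powers of 2 out of the numerator and denominator: v_2(312/25) = 3. Step 2 — apply |x|_p = p^{-v_p(x)} = 2^{-3} = 1/8.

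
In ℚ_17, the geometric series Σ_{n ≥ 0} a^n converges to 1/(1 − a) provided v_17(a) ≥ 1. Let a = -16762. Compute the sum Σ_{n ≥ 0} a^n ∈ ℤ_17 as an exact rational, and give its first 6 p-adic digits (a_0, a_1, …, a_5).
Σ a^n = 1/(1 − a) = 1/16763;  first 6 digits = (1, 0, 10, 13, 14, 10)

v_17(a) = 2 ≥ 1, so the series converges in ℤ_17 to 1/(1 − a) = 1/(1 − (-16762)) = 1/16763. Expand this rational in ℤ_17: compute digits iteratively via d_i = x_i mod 17, x_{i+1} = (x_i − d_i)/17. The first 6 digits are (1, 0, 10, 13, 14, 10).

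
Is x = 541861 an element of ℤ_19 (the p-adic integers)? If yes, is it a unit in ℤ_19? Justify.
x ∈ ℤ_19 but not a unit; v_19(x) = 3 > 0

ℤ_19 = {x ∈ ℚ_19 : v_19(x) ≥ 0} and ℤ_19^× = {x ∈ ℤ_19 : v_19(x) = 0}. Here v_19(541861) = v_19(num) − v_19(den) = 3; compare against these criteria.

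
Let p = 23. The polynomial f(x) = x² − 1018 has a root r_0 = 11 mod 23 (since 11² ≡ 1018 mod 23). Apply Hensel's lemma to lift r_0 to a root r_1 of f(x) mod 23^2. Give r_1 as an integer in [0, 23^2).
r_1 = 172 (mod 529)

Hensel's recurrence: r_{i+1} = r_i − f(r_i)·(f′(r_i))^{-1} mod 23^{i+2}, with f′(x) = 2x. Iterate:
  r_0 = 11 (mod 23)
  r_1 = 172 (mod 529)
Final: r_1 = 172, and one checks f(r_1) ≡ 0 mod 23^2.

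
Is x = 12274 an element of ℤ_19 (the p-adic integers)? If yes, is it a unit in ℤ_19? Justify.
x ∈ ℤ_19 but not a unit; v_19(x) = 2 > 0

ℤ_19 = {x ∈ ℚ_19 : v_19(x) ≥ 0} and ℤ_19^× = {x ∈ ℤ_19 : v_19(x) = 0}. Here v_19(12274) = v_19(num) − v_19(den) = 2; compare against these criteria.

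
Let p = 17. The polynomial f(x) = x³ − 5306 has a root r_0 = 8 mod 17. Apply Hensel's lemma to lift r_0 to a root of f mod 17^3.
r_2 = 42 (mod 4913)

Hensel: r_{i+1} = r_i − f(r_i)/f′(r_i) mod 17^{i+2}, where f′(x) = 3x². Iterate:
  r_0 = 8 (mod 17)
  r_1 = 42 (mod 289)
  r_2 = 42 (mod 4913)
Final: r = 42 with f(r) ≡ 0 mod 17^3.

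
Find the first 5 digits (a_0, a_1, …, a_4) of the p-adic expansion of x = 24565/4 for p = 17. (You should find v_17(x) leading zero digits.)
(a_0, …, a_4) = (0, 0, 0, 14, 12)

v_17(24565/4) = 3, so a_0 = ... = a_2 = 0. Factor out: x = 17^3 · u with u = 5/4 a unit in ℤ_17. Expand u iteratively via a_{v+i} = u_i mod 17, u_{i+1} = (u_i − a_{v+i})/17:
  u_0 = 5/4;  a_3 = 14;  u_1 = (u_0 − 14)/17 = -3/4
  u_1 = -3/4;  a_4 = 12;  u_2 = (u_1 − 12)/17 = -3/4
Digits: (0, 0, 0, 14, 12).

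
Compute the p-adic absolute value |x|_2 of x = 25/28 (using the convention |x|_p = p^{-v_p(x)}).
|25/28|_2 = 4

Step 1 — compute v_2(x) by factoring powers of 2 out of the numerator and denominator: v_2(25/28) = -2. Step 2 — apply |x|_p = p^{-v_p(x)} = 2^{2} = 4.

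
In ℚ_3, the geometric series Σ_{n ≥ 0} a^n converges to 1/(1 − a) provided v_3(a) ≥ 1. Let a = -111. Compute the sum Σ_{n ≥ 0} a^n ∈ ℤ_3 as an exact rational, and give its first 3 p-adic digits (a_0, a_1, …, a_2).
Σ a^n = 1/(1 − a) = 1/112;  first 3 digits = (1, 2, 0)

v_3(a) = 1 ≥ 1, so the series converges in ℤ_3 to 1/(1 − a) = 1/(1 − (-111)) = 1/112. Expand this rational in ℤ_3: compute digits iteratively via d_i = x_i mod 3, x_{i+1} = (x_i − d_i)/3. The first 3 digits are (1, 2, 0).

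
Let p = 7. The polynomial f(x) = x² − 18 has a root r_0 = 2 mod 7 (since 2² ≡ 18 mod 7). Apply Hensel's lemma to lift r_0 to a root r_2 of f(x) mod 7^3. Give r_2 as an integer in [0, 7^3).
r_2 = 324 (mod 343)

Hensel's recurrence: r_{i+1} = r_i − f(r_i)·(f′(r_i))^{-1} mod 7^{i+2}, with f′(x) = 2x. Iterate:
  r_0 = 2 (mod 7)
  r_1 = 30 (mod 49)
  r_2 = 324 (mod 343)
Final: r_2 = 324, and one checks f(r_2) ≡ 0 mod 7^3.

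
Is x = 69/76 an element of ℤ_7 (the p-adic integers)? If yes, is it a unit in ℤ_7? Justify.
x ∈ ℤ_7^× (unit); v_7(x) = 0

ℤ_7 = {x ∈ ℚ_7 : v_7(x) ≥ 0} and ℤ_7^× = {x ∈ ℤ_7 : v_7(x) = 0}. Here v_7(69/76) = v_7(num) − v_7(den) = 0; compare against these criteria.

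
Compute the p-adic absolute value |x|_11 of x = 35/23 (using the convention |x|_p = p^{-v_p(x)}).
|35/23|_11 = 1

Step 1 — compute v_11(x) by factoring powers of 11 out of the numerator and denominator: v_11(35/23) = 0. Step 2 — apply |x|_p = p^{-v_p(x)} = 11^{0} = 1.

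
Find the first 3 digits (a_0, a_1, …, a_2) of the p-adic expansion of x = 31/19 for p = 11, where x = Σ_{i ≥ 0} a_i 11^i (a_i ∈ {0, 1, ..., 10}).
(a_0, …, a_2) = (8, 0, 4)

v_11(31/19) = 0 (numerator and denominator both coprime to 11), so x ∈ ℤ_11^×. Compute digits iteratively via a_i = x_i mod 11, x_{i+1} = (x_i − a_i)/11, with x_0 = x:
  x_0 = 31/19;  a_0 = 8;  x_1 = (x_0 − 8)/11 = -11/19
  x_1 = -11/19;  a_1 = 0;  x_2 = (x_1 − 0)/11 = -1/19
  x_2 = -1/19;  a_2 = 4;  x_3 = (x_2 − 4)/11 = -7/19
Digits: (8, 0, 4).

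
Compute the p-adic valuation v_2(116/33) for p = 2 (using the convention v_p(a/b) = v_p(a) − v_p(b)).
v_2(116/33) = 2

Factor powers of 2 from the numerator and denominator of the reduced fraction: 116 = 2^2 · 29 and 33 = 2^0 · 33. Apply v_p(a/b) = v_p(a) − v_p(b): v_2(116/33) = 2 − 0 = 2.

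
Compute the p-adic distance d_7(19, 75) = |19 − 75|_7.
d_7(19, 75) = 1/7

Step 1 — x − y = 19 − 75 = -56. Step 2 — v_7(-56) = 1 (factor: -56 = −(7^1 · 8); the sign does not affect v_p). Step 3 — |x − y|_7 = 7^{-1} = 1/7.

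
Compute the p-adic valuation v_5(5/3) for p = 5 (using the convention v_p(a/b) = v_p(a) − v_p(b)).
v_5(5/3) = 1

Factor powers of 5 from the numerator and denominator of the reduced fraction: 5 = 5^1 · 1 and 3 = 5^0 · 3. Apply v_p(a/b) = v_p(a) − v_p(b): v_5(5/3) = 1 − 0 = 1.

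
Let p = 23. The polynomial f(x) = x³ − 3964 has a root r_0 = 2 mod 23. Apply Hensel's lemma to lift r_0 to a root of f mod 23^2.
r_1 = 508 (mod 529)

Hensel: r_{i+1} = r_i − f(r_i)/f′(r_i) mod 23^{i+2}, where f′(x) = 3x². Iterate:
  r_0 = 2 (mod 23)
  r_1 = 508 (mod 529)
Final: r = 508 with f(r) ≡ 0 mod 23^2.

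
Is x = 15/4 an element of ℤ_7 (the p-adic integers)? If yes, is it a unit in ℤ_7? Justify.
x ∈ ℤ_7^× (unit); v_7(x) = 0

ℤ_7 = {x ∈ ℚ_7 : v_7(x) ≥ 0} and ℤ_7^× = {x ∈ ℤ_7 : v_7(x) = 0}. Here v_7(15/4) = v_7(num) − v_7(den) = 0; compare against these criteria.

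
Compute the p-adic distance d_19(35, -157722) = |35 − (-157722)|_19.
d_19(35, -157722) = 1/6859

Step 1 — x − y = 35 − (-157722) = 157757. Step 2 — v_19(157757) = 3 (factor: 157757 = (19^3 · 23); the sign does not affect v_p). Step 3 — |x − y|_19 = 19^{-3} = 1/6859.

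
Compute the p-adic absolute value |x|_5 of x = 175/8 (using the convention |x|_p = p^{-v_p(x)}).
|175/8|_5 = 1/25

Step 1 — compute v_5(x) by factoring powers of 5 out of the numerator and denominator: v_5(175/8) = 2. Step 2 — apply |x|_p = p^{-v_p(x)} = 5^{-2} = 1/25.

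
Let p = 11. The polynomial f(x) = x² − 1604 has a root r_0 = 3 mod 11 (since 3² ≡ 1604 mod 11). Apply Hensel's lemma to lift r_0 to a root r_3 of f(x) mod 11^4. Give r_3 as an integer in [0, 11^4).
r_3 = 5492 (mod 14641)

Hensel's recurrence: r_{i+1} = r_i − f(r_i)·(f′(r_i))^{-1} mod 11^{i+2}, with f′(x) = 2x. Iterate:
  r_0 = 3 (mod 11)
  r_1 = 47 (mod 121)
  r_2 = 168 (mod 1331)
  r_3 = 5492 (mod 14641)
Final: r_3 = 5492, and one checks f(r_3) ≡ 0 mod 11^4.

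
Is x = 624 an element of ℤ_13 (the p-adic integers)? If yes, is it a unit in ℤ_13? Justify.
x ∈ ℤ_13 but not a unit; v_13(x) = 1 > 0

ℤ_13 = {x ∈ ℚ_13 : v_13(x) ≥ 0} and ℤ_13^× = {x ∈ ℤ_13 : v_13(x) = 0}. Here v_13(624) = v_13(num) − v_13(den) = 1; compare against these criteria.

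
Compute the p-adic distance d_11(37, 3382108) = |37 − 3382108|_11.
d_11(37, 3382108) = 1/161051

Step 1 — x − y = 37 − 3382108 = -3382071. Step 2 — v_11(-3382071) = 5 (factor: -3382071 = −(11^5 · 21); the sign does not affect v_p). Step 3 — |x − y|_11 = 11^{-5} = 1/161051.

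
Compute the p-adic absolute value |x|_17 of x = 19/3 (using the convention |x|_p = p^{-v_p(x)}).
|19/3|_17 = 1

Step 1 — compute v_17(x) by factoring powers of 17 out of the numerator and denominator: v_17(19/3) = 0. Step 2 — apply |x|_p = p^{-v_p(x)} = 17^{0} = 1.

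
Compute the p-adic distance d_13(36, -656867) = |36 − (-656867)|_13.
d_13(36, -656867) = 1/28561

Step 1 — x − y = 36 − (-656867) = 656903. Step 2 — v_13(656903) = 4 (factor: 656903 = (13^4 · 23); the sign does not affect v_p). Step 3 — |x − y|_13 = 13^{-4} = 1/28561.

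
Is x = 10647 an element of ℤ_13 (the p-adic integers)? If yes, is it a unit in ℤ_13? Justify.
x ∈ ℤ_13 but not a unit; v_13(x) = 2 > 0

ℤ_13 = {x ∈ ℚ_13 : v_13(x) ≥ 0} and ℤ_13^× = {x ∈ ℤ_13 : v_13(x) = 0}. Here v_13(10647) = v_13(num) − v_13(den) = 2; compare against these criteria.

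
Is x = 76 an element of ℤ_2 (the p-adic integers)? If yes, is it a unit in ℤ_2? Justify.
x ∈ ℤ_2 but not a unit; v_2(x) = 2 > 0

ℤ_2 = {x ∈ ℚ_2 : v_2(x) ≥ 0} and ℤ_2^× = {x ∈ ℤ_2 : v_2(x) = 0}. Here v_2(76) = v_2(num) − v_2(den) = 2; compare against these criteria.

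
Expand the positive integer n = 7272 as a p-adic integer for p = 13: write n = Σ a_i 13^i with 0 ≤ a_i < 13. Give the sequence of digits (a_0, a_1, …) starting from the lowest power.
(a_0, a_1, …) = (5, 0, 4, 3)

Repeated division by 13 gives the digits low-to-high: 7272 = 5 + 4·13^2 + 3·13^3. Digit sequence: (5, 0, 4, 3).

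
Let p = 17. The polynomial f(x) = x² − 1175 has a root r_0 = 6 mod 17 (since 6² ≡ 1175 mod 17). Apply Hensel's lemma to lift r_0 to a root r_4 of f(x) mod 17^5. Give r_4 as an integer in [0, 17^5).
r_4 = 818573 (mod 1419857)

Hensel's recurrence: r_{i+1} = r_i − f(r_i)·(f′(r_i))^{-1} mod 17^{i+2}, with f′(x) = 2x. Iterate:
  r_0 = 6 (mod 17)
  r_1 = 125 (mod 289)
  r_2 = 3015 (mod 4913)
  r_3 = 66884 (mod 83521)
  r_4 = 818573 (mod 1419857)
Final: r_4 = 818573, and one checks f(r_4) ≡ 0 mod 17^5.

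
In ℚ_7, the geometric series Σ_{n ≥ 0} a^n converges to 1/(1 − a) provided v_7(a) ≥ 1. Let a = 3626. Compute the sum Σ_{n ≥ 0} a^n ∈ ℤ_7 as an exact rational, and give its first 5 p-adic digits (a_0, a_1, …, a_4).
Σ a^n = 1/(1 − a) = -1/3625;  first 5 digits = (1, 0, 4, 3, 3)

v_7(a) = 2 ≥ 1, so the series converges in ℤ_7 to 1/(1 − a) = 1/(1 − 3626) = -1/3625. Expand this rational in ℤ_7: compute digits iteratively via d_i = x_i mod 7, x_{i+1} = (x_i − d_i)/7. The first 5 digits are (1, 0, 4, 3, 3).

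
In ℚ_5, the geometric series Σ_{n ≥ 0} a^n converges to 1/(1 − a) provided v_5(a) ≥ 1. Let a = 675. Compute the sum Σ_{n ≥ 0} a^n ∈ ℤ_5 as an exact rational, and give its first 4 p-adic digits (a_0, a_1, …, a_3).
Σ a^n = 1/(1 − a) = -1/674;  first 4 digits = (1, 0, 2, 0)

v_5(a) = 2 ≥ 1, so the series converges in ℤ_5 to 1/(1 − a) = 1/(1 − 675) = -1/674. Expand this rational in ℤ_5: compute digits iteratively via d_i = x_i mod 5, x_{i+1} = (x_i − d_i)/5. The first 4 digits are (1, 0, 2, 0).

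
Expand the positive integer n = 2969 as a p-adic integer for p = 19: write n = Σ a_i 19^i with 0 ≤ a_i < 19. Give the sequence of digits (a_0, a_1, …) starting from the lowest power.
(a_0, a_1, …) = (5, 4, 8)

Repeated division by 19 gives the digits low-to-high: 2969 = 5 + 4·19^1 + 8·19^2. Digit sequence: (5, 4, 8).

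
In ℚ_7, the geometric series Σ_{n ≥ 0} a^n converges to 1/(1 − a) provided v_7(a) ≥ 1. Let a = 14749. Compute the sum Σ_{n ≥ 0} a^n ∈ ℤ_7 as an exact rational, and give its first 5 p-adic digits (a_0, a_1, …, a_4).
Σ a^n = 1/(1 − a) = -1/14748;  first 5 digits = (1, 0, 0, 1, 6)

v_7(a) = 3 ≥ 1, so the series converges in ℤ_7 to 1/(1 − a) = 1/(1 − 14749) = -1/14748. Expand this rational in ℤ_7: compute digits iteratively via d_i = x_i mod 7, x_{i+1} = (x_i − d_i)/7. The first 5 digits are (1, 0, 0, 1, 6).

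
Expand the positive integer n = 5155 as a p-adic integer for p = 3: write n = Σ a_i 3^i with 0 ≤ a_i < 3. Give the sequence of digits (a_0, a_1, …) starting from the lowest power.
(a_0, a_1, …) = (1, 2, 2, 1, 0, 0, 1, 2)

Repeated division by 3 gives the digits low-to-high: 5155 = 1 + 2·3^1 + 2·3^2 + 1·3^3 + 1·3^6 + 2·3^7. Digit sequence: (1, 2, 2, 1, 0, 0, 1, 2).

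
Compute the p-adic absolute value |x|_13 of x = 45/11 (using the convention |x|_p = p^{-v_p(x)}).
|45/11|_13 = 1

Step 1 — compute v_13(x) by factoring powers of 13 out of the numerator and denominator: v_13(45/11) = 0. Step 2 — apply |x|_p = p^{-v_p(x)} = 13^{0} = 1.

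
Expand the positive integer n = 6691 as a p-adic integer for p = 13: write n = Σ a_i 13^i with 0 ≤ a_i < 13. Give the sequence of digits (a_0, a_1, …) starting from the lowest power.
(a_0, a_1, …) = (9, 7, 0, 3)

Repeated division by 13 gives the digits low-to-high: 6691 = 9 + 7·13^1 + 3·13^3. Digit sequence: (9, 7, 0, 3).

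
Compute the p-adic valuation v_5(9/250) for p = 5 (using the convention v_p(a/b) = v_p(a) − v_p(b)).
v_5(9/250) = -3

Factor powers of 5 from the numerator and denominator of the reduced fraction: 9 = 5^0 · 9 and 250 = 5^3 · 2. Apply v_p(a/b) = v_p(a) − v_p(b): v_5(9/250) = 0 − 3 = -3.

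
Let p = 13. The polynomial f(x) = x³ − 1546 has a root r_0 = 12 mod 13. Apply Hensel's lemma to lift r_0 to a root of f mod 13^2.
r_1 = 64 (mod 169)

Hensel: r_{i+1} = r_i − f(r_i)/f′(r_i) mod 13^{i+2}, where f′(x) = 3x². Iterate:
  r_0 = 12 (mod 13)
  r_1 = 64 (mod 169)
Final: r = 64 with f(r) ≡ 0 mod 13^2.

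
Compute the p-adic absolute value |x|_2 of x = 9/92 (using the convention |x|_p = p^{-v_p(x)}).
|9/92|_2 = 4

Step 1 — compute v_2(x) by factoring powers of 2 out of the numerator and denominator: v_2(9/92) = -2. Step 2 — apply |x|_p = p^{-v_p(x)} = 2^{2} = 4.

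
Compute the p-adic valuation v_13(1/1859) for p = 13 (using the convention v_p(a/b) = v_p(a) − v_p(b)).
v_13(1/1859) = -2

Factor powers of 13 from the numerator and denominator of the reduced fraction: 1 = 13^0 · 1 and 1859 = 13^2 · 11. Apply v_p(a/b) = v_p(a) − v_p(b): v_13(1/1859) = 0 − 2 = -2.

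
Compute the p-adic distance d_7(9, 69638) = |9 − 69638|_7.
d_7(9, 69638) = 1/2401

Step 1 — x − y = 9 − 69638 = -69629. Step 2 — v_7(-69629) = 4 (factor: -69629 = −(7^4 · 29); the sign does not affect v_p). Step 3 — |x − y|_7 = 7^{-4} = 1/2401.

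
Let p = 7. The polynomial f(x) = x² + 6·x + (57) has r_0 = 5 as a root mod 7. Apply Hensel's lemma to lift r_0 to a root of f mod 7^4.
r_3 = 1174 (mod 2401)

Hensel: r_{i+1} = r_i − f(r_i)·(f′(r_i))^{-1} mod 7^{i+2}, f′(x) = 2x + 6. Iterate:
  r_0 = 5 (mod 7)
  r_1 = 47 (mod 49)
  r_2 = 145 (mod 343)
  r_3 = 1174 (mod 2401)
Final: r = 1174 satisfies f(r) ≡ 0 mod 7^4.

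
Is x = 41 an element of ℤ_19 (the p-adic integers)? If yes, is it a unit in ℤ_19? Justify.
x ∈ ℤ_19^× (unit); v_19(x) = 0

ℤ_19 = {x ∈ ℚ_19 : v_19(x) ≥ 0} and ℤ_19^× = {x ∈ ℤ_19 : v_19(x) = 0}. Here v_19(41) = v_19(num) − v_19(den) = 0; compare against these criteria.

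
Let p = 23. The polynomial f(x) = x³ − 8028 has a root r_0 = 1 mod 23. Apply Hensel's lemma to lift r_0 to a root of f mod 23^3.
r_2 = 4440 (mod 12167)

Hensel: r_{i+1} = r_i − f(r_i)/f′(r_i) mod 23^{i+2}, where f′(x) = 3x². Iterate:
  r_0 = 1 (mod 23)
  r_1 = 208 (mod 529)
  r_2 = 4440 (mod 12167)
Final: r = 4440 with f(r) ≡ 0 mod 23^3.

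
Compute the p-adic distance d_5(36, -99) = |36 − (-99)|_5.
d_5(36, -99) = 1/5

Step 1 — x − y = 36 − (-99) = 135. Step 2 — v_5(135) = 1 (factor: 135 = (5^1 · 27); the sign does not affect v_p). Step 3 — |x − y|_5 = 5^{-1} = 1/5.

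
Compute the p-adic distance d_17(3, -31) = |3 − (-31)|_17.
d_17(3, -31) = 1/17

Step 1 — x − y = 3 − (-31) = 34. Step 2 — v_17(34) = 1 (factor: 34 = (17^1 · 2); the sign does not affect v_p). Step 3 — |x − y|_17 = 17^{-1} = 1/17.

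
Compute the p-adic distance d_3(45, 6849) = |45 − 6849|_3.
d_3(45, 6849) = 1/243

Step 1 — x − y = 45 − 6849 = -6804. Step 2 — v_3(-6804) = 5 (factor: -6804 = −(3^5 · 28); the sign does not affect v_p). Step 3 — |x − y|_3 = 3^{-5} = 1/243.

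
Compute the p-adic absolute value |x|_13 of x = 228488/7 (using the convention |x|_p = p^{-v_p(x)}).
|228488/7|_13 = 1/28561

Step 1 — compute v_13(x) by factoring powers of 13 out of the numerator and denominator: v_13(228488/7) = 4. Step 2 — apply |x|_p = p^{-v_p(x)} = 13^{-4} = 1/28561.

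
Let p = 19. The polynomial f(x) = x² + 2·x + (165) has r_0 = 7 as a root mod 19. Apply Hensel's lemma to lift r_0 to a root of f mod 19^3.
r_2 = 4776 (mod 6859)

Hensel: r_{i+1} = r_i − f(r_i)·(f′(r_i))^{-1} mod 19^{i+2}, f′(x) = 2x + 2. Iterate:
  r_0 = 7 (mod 19)
  r_1 = 83 (mod 361)
  r_2 = 4776 (mod 6859)
Final: r = 4776 satisfies f(r) ≡ 0 mod 19^3.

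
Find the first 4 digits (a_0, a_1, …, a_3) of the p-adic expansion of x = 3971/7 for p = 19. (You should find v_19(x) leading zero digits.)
(a_0, …, a_3) = (0, 0, 7, 16)

v_19(3971/7) = 2, so a_0 = ... = a_1 = 0. Factor out: x = 19^2 · u with u = 11/7 a unit in ℤ_19. Expand u iteratively via a_{v+i} = u_i mod 19, u_{i+1} = (u_i − a_{v+i})/19:
  u_0 = 11/7;  a_2 = 7;  u_1 = (u_0 − 7)/19 = -2/7
  u_1 = -2/7;  a_3 = 16;  u_2 = (u_1 − 16)/19 = -6/7
Digits: (0, 0, 7, 16).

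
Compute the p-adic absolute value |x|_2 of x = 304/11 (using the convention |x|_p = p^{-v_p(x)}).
|304/11|_2 = 1/16

Step 1 — compute v_2(x) by factoring powers of 2 out of the numerator and denominator: v_2(304/11) = 4. Step 2 — apply |x|_p = p^{-v_p(x)} = 2^{-4} = 1/16.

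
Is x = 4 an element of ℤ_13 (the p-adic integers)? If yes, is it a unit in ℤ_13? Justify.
x ∈ ℤ_13^× (unit); v_13(x) = 0

ℤ_13 = {x ∈ ℚ_13 : v_13(x) ≥ 0} and ℤ_13^× = {x ∈ ℤ_13 : v_13(x) = 0}. Here v_13(4) = v_13(num) − v_13(den) = 0; compare against these criteria.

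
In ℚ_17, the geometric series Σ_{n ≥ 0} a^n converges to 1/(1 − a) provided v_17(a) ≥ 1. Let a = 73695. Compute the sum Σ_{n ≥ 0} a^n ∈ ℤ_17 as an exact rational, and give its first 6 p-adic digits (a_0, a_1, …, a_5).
Σ a^n = 1/(1 − a) = -1/73694;  first 6 digits = (1, 0, 0, 15, 0, 0)

v_17(a) = 3 ≥ 1, so the series converges in ℤ_17 to 1/(1 − a) = 1/(1 − 73695) = -1/73694. Expand this rational in ℤ_17: compute digits iteratively via d_i = x_i mod 17, x_{i+1} = (x_i − d_i)/17. The first 6 digits are (1, 0, 0, 15, 0, 0).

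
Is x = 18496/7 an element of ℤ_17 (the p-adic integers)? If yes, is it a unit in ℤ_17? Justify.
x ∈ ℤ_17 but not a unit; v_17(x) = 2 > 0

ℤ_17 = {x ∈ ℚ_17 : v_17(x) ≥ 0} and ℤ_17^× = {x ∈ ℤ_17 : v_17(x) = 0}. Here v_17(18496/7) = v_17(num) − v_17(den) = 2; compare against these criteria.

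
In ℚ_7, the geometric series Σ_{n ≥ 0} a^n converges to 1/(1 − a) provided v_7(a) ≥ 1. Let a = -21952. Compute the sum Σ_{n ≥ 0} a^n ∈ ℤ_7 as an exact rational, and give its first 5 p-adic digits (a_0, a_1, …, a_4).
Σ a^n = 1/(1 − a) = 1/21953;  first 5 digits = (1, 0, 0, 6, 4)

v_7(a) = 3 ≥ 1, so the series converges in ℤ_7 to 1/(1 − a) = 1/(1 − (-21952)) = 1/21953. Expand this rational in ℤ_7: compute digits iteratively via d_i = x_i mod 7, x_{i+1} = (x_i − d_i)/7. The first 5 digits are (1, 0, 0, 6, 4).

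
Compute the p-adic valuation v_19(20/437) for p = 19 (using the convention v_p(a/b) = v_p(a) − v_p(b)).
v_19(20/437) = -1

Factor powers of 19 from the numerator and denominator of the reduced fraction: 20 = 19^0 · 20 and 437 = 19^1 · 23. Apply v_p(a/b) = v_p(a) − v_p(b): v_19(20/437) = 0 − 1 = -1.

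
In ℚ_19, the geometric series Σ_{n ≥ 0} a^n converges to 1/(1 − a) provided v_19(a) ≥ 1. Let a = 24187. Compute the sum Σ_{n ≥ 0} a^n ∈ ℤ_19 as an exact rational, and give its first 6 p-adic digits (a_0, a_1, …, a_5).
Σ a^n = 1/(1 − a) = -1/24186;  first 6 digits = (1, 0, 10, 3, 5, 8)

v_19(a) = 2 ≥ 1, so the series converges in ℤ_19 to 1/(1 − a) = 1/(1 − 24187) = -1/24186. Expand this rational in ℤ_19: compute digits iteratively via d_i = x_i mod 19, x_{i+1} = (x_i − d_i)/19. The first 6 digits are (1, 0, 10, 3, 5, 8).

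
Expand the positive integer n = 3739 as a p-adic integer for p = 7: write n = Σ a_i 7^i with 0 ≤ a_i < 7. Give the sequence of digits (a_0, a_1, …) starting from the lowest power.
(a_0, a_1, …) = (1, 2, 6, 3, 1)

Repeated division by 7 gives the digits low-to-high: 3739 = 1 + 2·7^1 + 6·7^2 + 3·7^3 + 1·7^4. Digit sequence: (1, 2, 6, 3, 1).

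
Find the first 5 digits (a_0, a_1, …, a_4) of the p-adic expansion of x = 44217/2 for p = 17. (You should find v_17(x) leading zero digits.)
(a_0, …, a_4) = (0, 0, 0, 13, 8)

v_17(44217/2) = 3, so a_0 = ... = a_2 = 0. Factor out: x = 17^3 · u with u = 9/2 a unit in ℤ_17. Expand u iteratively via a_{v+i} = u_i mod 17, u_{i+1} = (u_i − a_{v+i})/17:
  u_0 = 9/2;  a_3 = 13;  u_1 = (u_0 − 13)/17 = -1/2
  u_1 = -1/2;  a_4 = 8;  u_2 = (u_1 − 8)/17 = -1/2
Digits: (0, 0, 0, 13, 8).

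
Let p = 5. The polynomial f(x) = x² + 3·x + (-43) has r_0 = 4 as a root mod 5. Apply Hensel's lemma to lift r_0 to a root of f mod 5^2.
r_1 = 19 (mod 25)

Hensel: r_{i+1} = r_i − f(r_i)·(f′(r_i))^{-1} mod 5^{i+2}, f′(x) = 2x + 3. Iterate:
  r_0 = 4 (mod 5)
  r_1 = 19 (mod 25)
Final: r = 19 satisfies f(r) ≡ 0 mod 5^2.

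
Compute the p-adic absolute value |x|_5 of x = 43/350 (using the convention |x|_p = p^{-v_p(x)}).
|43/350|_5 = 25

Step 1 — compute v_5(x) by factoring powers of 5 out of the numerator and denominator: v_5(43/350) = -2. Step 2 — apply |x|_p = p^{-v_p(x)} = 5^{2} = 25.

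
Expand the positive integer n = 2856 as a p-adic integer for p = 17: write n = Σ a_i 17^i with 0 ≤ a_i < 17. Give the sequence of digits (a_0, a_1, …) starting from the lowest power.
(a_0, a_1, …) = (0, 15, 9)

Repeated division by 17 gives the digits low-to-high: 2856 = 15·17^1 + 9·17^2. Digit sequence: (0, 15, 9).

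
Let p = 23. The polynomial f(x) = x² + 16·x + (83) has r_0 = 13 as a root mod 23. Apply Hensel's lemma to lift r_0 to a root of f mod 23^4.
r_3 = 184220 (mod 279841)

Hensel: r_{i+1} = r_i − f(r_i)·(f′(r_i))^{-1} mod 23^{i+2}, f′(x) = 2x + 16. Iterate:
  r_0 = 13 (mod 23)
  r_1 = 128 (mod 529)
  r_2 = 1715 (mod 12167)
  r_3 = 184220 (mod 279841)
Final: r = 184220 satisfies f(r) ≡ 0 mod 23^4.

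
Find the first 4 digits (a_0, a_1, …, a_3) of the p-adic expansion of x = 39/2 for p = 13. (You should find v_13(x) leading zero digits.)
(a_0, …, a_3) = (0, 8, 6, 6)

v_13(39/2) = 1, so a_0 = ... = a_0 = 0. Factor out: x = 13^1 · u with u = 3/2 a unit in ℤ_13. Expand u iteratively via a_{v+i} = u_i mod 13, u_{i+1} = (u_i − a_{v+i})/13:
  u_0 = 3/2;  a_1 = 8;  u_1 = (u_0 − 8)/13 = -1/2
  u_1 = -1/2;  a_2 = 6;  u_2 = (u_1 − 6)/13 = -1/2
  u_2 = -1/2;  a_3 = 6;  u_3 = (u_2 − 6)/13 = -1/2
Digits: (0, 8, 6, 6).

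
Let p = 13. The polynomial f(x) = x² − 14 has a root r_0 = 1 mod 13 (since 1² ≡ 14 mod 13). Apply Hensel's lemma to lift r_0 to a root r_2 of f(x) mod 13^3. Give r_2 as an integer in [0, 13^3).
r_2 = 261 (mod 2197)

Hensel's recurrence: r_{i+1} = r_i − f(r_i)·(f′(r_i))^{-1} mod 13^{i+2}, with f′(x) = 2x. Iterate:
  r_0 = 1 (mod 13)
  r_1 = 92 (mod 169)
  r_2 = 261 (mod 2197)
Final: r_2 = 261, and one checks f(r_2) ≡ 0 mod 13^3.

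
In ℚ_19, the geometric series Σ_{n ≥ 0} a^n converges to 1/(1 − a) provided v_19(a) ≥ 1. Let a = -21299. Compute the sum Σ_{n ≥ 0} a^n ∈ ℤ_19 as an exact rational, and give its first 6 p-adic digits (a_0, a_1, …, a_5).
Σ a^n = 1/(1 − a) = 1/21300;  first 6 digits = (1, 0, 17, 15, 3, 12)

v_19(a) = 2 ≥ 1, so the series converges in ℤ_19 to 1/(1 − a) = 1/(1 − (-21299)) = 1/21300. Expand this rational in ℤ_19: compute digits iteratively via d_i = x_i mod 19, x_{i+1} = (x_i − d_i)/19. The first 6 digits are (1, 0, 17, 15, 3, 12).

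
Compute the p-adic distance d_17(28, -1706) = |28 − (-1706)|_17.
d_17(28, -1706) = 1/289

Step 1 — x − y = 28 − (-1706) = 1734. Step 2 — v_17(1734) = 2 (factor: 1734 = (17^2 · 6); the sign does not affect v_p). Step 3 — |x − y|_17 = 17^{-2} = 1/289.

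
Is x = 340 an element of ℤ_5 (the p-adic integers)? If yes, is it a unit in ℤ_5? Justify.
x ∈ ℤ_5 but not a unit; v_5(x) = 1 > 0

ℤ_5 = {x ∈ ℚ_5 : v_5(x) ≥ 0} and ℤ_5^× = {x ∈ ℤ_5 : v_5(x) = 0}. Here v_5(340) = v_5(num) − v_5(den) = 1; compare against these criteria.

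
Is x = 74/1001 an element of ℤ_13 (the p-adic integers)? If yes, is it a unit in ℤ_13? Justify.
x ∉ ℤ_13 (v_13(x) = -1 < 0)

ℤ_13 = {x ∈ ℚ_13 : v_13(x) ≥ 0} and ℤ_13^× = {x ∈ ℤ_13 : v_13(x) = 0}. Here v_13(74/1001) = v_13(num) − v_13(den) = -1; compare against these criteria.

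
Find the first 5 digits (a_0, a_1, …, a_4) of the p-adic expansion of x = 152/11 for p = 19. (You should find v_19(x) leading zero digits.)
(a_0, …, a_4) = (0, 18, 6, 10, 15)

v_19(152/11) = 1, so a_0 = ... = a_0 = 0. Factor out: x = 19^1 · u with u = 8/11 a unit in ℤ_19. Expand u iteratively via a_{v+i} = u_i mod 19, u_{i+1} = (u_i − a_{v+i})/19:
  u_0 = 8/11;  a_1 = 18;  u_1 = (u_0 − 18)/19 = -10/11
  u_1 = -10/11;  a_2 = 6;  u_2 = (u_1 − 6)/19 = -4/11
  u_2 = -4/11;  a_3 = 10;  u_3 = (u_2 − 10)/19 = -6/11
  u_3 = -6/11;  a_4 = 15;  u_4 = (u_3 − 15)/19 = -9/11
Digits: (0, 18, 6, 10, 15).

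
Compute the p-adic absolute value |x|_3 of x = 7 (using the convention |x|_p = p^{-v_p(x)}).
|7|_3 = 1

Step 1 — compute v_3(x) by factoring powers of 3 out of the numerator and denominator: v_3(7) = 0. Step 2 — apply |x|_p = p^{-v_p(x)} = 3^{0} = 1.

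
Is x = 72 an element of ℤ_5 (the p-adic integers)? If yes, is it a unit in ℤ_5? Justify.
x ∈ ℤ_5^× (unit); v_5(x) = 0

ℤ_5 = {x ∈ ℚ_5 : v_5(x) ≥ 0} and ℤ_5^× = {x ∈ ℤ_5 : v_5(x) = 0}. Here v_5(72) = v_5(num) − v_5(den) = 0; compare against these criteria.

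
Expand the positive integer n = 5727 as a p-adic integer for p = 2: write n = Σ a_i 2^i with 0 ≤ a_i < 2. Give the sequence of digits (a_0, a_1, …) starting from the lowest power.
(a_0, a_1, …) = (1, 1, 1, 1, 1, 0, 1, 0, 0, 1, 1, 0, 1)

Repeated division by 2 gives the digits low-to-high: 5727 = 1 + 1·2^1 + 1·2^2 + 1·2^3 + 1·2^4 + 1·2^6 + 1·2^9 + 1·2^10 + 1·2^12. Digit sequence: (1, 1, 1, 1, 1, 0, 1, 0, 0, 1, 1, 0, 1).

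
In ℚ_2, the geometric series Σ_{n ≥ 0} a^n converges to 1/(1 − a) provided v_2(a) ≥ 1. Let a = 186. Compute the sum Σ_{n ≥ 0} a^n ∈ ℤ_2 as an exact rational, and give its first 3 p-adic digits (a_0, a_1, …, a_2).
Σ a^n = 1/(1 − a) = -1/185;  first 3 digits = (1, 1, 1)

v_2(a) = 1 ≥ 1, so the series converges in ℤ_2 to 1/(1 − a) = 1/(1 − 186) = -1/185. Expand this rational in ℤ_2: compute digits iteratively via d_i = x_i mod 2, x_{i+1} = (x_i − d_i)/2. The first 3 digits are (1, 1, 1).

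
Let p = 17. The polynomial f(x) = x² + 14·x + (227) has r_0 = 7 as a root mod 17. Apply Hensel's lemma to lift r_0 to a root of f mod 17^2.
r_1 = 262 (mod 289)

Hensel: r_{i+1} = r_i − f(r_i)·(f′(r_i))^{-1} mod 17^{i+2}, f′(x) = 2x + 14. Iterate:
  r_0 = 7 (mod 17)
  r_1 = 262 (mod 289)
Final: r = 262 satisfies f(r) ≡ 0 mod 17^2.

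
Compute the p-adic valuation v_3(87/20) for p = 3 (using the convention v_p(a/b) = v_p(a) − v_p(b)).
v_3(87/20) = 1

Factor powers of 3 from the numerator and denominator of the reduced fraction: 87 = 3^1 · 29 and 20 = 3^0 · 20. Apply v_p(a/b) = v_p(a) − v_p(b): v_3(87/20) = 1 − 0 = 1.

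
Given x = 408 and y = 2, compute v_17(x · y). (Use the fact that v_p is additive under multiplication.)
v_17(816) = 1

v_p(x) = 1 (factor: 408 = 17^1 · 24); v_p(y) = 0 (factor: 2 = 17^0 · 2). Additivity: v_p(xy) = v_p(x) + v_p(y) = 1 + 0 = 1. (Direct check: xy = 816 = 17^1 · (48).)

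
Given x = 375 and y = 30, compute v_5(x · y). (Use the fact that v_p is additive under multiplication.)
v_5(11250) = 4

v_p(x) = 3 (factor: 375 = 5^3 · 3); v_p(y) = 1 (factor: 30 = 5^1 · 6). Additivity: v_p(xy) = v_p(x) + v_p(y) = 3 + 1 = 4. (Direct check: xy = 11250 = 5^4 · (18).)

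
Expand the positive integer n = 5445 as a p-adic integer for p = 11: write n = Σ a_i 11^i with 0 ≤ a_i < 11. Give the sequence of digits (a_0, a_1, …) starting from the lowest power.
(a_0, a_1, …) = (0, 0, 1, 4)

Repeated division by 11 gives the digits low-to-high: 5445 = 1·11^2 + 4·11^3. Digit sequence: (0, 0, 1, 4).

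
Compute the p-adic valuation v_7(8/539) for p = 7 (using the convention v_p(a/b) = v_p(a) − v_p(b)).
v_7(8/539) = -2

Factor powers of 7 from the numerator and denominator of the reduced fraction: 8 = 7^0 · 8 and 539 = 7^2 · 11. Apply v_p(a/b) = v_p(a) − v_p(b): v_7(8/539) = 0 − 2 = -2.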